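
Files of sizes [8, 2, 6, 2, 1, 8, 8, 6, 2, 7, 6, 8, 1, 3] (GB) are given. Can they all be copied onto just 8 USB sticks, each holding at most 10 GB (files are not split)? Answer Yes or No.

Yes

A valid assignment using 8 USB sticks:
  USB stick 1: 8 + 2 = 10
  USB stick 2: 8 + 2 = 10
  USB stick 3: 8 + 2 = 10
  USB stick 4: 8 + 1 + 1 = 10
  USB stick 5: 7 + 3 = 10
  USB stick 6: 6 = 6
  USB stick 7: 6 = 6
  USB stick 8: 6 = 6
Every load is within 10 GB, so 8 USB sticks suffice.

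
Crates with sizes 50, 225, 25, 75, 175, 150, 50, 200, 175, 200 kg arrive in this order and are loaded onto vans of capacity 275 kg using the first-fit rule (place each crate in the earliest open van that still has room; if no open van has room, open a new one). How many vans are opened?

  50 → van 1 (new)  [load 50/275]
  225 → van 1  [load 275/275]
  25 → van 2 (new)  [load 25/275]
  75 → van 2  [load 100/275]
  175 → van 2  [load 275/275]
  150 → van 3 (new)  [load 150/275]
  50 → van 3  [load 200/275]
  200 → van 4 (new)  [load 200/275]
  175 → van 5 (new)  [load 175/275]
  200 → van 6 (new)  [load 200/275]
6 vans opened.

6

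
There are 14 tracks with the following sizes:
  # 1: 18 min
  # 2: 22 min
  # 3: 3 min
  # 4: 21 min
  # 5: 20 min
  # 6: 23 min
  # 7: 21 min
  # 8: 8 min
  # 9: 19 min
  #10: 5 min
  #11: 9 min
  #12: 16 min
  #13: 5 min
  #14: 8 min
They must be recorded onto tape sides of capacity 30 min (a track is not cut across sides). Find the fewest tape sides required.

Total = 23 + 22 + 21 + 21 + 20 + 19 + 18 + 16 + 9 + 8 + 8 + 5 + 5 + 3 = 198 min.
Lower bound: ⌈198/30⌉ = 7 tape sides.
Also, 8 tracks each exceed 15 min, and no two of those can share a side, so at least 8 tape sides are needed.
A packing using 8 tape sides:
  side 1: 23 + 5 = 28
  side 2: 22 + 8 = 30
  side 3: 21 + 9 = 30
  side 4: 21 + 8 = 29
  side 5: 20 + 5 + 3 = 28
  side 6: 19 = 19
  side 7: 18 = 18
  side 8: 16 = 16
This matches the lower bound, so 8 is optimal.

8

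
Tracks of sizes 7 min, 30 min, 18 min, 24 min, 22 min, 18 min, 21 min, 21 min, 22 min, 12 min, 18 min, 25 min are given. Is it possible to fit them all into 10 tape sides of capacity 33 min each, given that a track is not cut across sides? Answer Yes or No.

Yes

A valid assignment using 10 tape sides:
  side 1: 30 = 30
  side 2: 25 + 7 = 32
  side 3: 24 = 24
  side 4: 22 = 22
  side 5: 22 = 22
  side 6: 21 + 12 = 33
  side 7: 21 = 21
  side 8: 18 = 18
  side 9: 18 = 18
  side 10: 18 = 18
Every load is within 33 min, so 10 tape sides suffice.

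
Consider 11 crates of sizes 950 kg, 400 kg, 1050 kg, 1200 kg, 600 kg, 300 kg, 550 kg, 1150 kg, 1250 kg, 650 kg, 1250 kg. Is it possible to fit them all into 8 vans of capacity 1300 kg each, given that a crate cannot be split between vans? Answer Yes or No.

A valid assignment using 8 vans:
  van 1: 1250 = 1250
  van 2: 1250 = 1250
  van 3: 1200 = 1200
  van 4: 1150 = 1150
  van 5: 1050 = 1050
  van 6: 950 + 300 = 1250
  van 7: 650 + 600 = 1250
  van 8: 550 + 400 = 950
Every load is within 1300 kg, so 8 vans suffice.

Yes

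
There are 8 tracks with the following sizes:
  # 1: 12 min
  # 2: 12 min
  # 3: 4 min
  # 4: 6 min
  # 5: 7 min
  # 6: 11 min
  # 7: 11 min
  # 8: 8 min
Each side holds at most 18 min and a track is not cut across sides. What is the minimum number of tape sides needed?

Total = 12 + 12 + 11 + 11 + 8 + 7 + 6 + 4 = 71 min.
Lower bound: ⌈71/18⌉ = 4 tape sides.
A packing using 5 tape sides:
  side 1: 12 + 6 = 18
  side 2: 12 + 4 = 16
  side 3: 11 + 7 = 18
  side 4: 11 = 11
  side 5: 8 = 8
No arrangement into 4 tape sides stays within capacity, so 5 is optimal.

5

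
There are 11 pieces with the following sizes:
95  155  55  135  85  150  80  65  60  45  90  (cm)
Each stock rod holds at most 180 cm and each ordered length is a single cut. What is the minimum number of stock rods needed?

Total = 155 + 150 + 135 + 95 + 90 + 85 + 80 + 65 + 60 + 55 + 45 = 1015 cm.
Lower bound: ⌈1015/180⌉ = 6 stock rods.
A packing using 6 stock rods:
  stock rod 1: 155 = 155
  stock rod 2: 150 = 150
  stock rod 3: 135 + 45 = 180
  stock rod 4: 95 + 85 = 180
  stock rod 5: 90 + 80 = 170
  stock rod 6: 65 + 60 + 55 = 180
This matches the lower bound, so 6 is optimal.

6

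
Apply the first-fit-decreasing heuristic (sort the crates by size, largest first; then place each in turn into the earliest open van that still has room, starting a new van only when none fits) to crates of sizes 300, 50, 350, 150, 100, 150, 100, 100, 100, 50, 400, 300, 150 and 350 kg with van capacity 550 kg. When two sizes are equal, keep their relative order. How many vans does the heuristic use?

Sorted descending: 400, 350, 350, 300, 300, 150, 150, 150, 100, 100, 100, 100, 50, 50.
  400 → van 1 (new)  [load 400/550]
  350 → van 2 (new)  [load 350/550]
  350 → van 3 (new)  [load 350/550]
  300 → van 4 (new)  [load 300/550]
  300 → van 5 (new)  [load 300/550]
  150 → van 1  [load 550/550]
  150 → van 2  [load 500/550]
  150 → van 3  [load 500/550]
  100 → van 4  [load 400/550]
  100 → van 4  [load 500/550]
  100 → van 5  [load 400/550]
  100 → van 5  [load 500/550]
  50 → van 2  [load 550/550]
  50 → van 3  [load 550/550]
5 vans opened.

5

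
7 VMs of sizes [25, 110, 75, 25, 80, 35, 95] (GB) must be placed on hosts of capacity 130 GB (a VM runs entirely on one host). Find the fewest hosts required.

Total = 110 + 95 + 80 + 75 + 35 + 25 + 25 = 445 GB.
Lower bound: ⌈445/130⌉ = 4 hosts.
A packing using 4 hosts:
  host 1: 110 = 110
  host 2: 95 + 35 = 130
  host 3: 80 + 25 + 25 = 130
  host 4: 75 = 75
This matches the lower bound, so 4 is optimal.

4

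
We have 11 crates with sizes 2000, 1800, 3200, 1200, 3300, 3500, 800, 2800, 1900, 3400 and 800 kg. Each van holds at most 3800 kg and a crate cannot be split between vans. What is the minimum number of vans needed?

8

Total = 3500 + 3400 + 3300 + 3200 + 2800 + 2000 + 1900 + 1800 + 1200 + 800 + 800 = 24700 kg.
Lower bound: ⌈24700/3800⌉ = 7 vans.
A packing using 8 vans:
  van 1: 3500 = 3500
  van 2: 3400 = 3400
  van 3: 3300 = 3300
  van 4: 3200 = 3200
  van 5: 2800 + 800 = 3600
  van 6: 2000 + 1800 = 3800
  van 7: 1900 + 1200 = 3100
  van 8: 800 = 800
No arrangement into 7 vans stays within capacity, so 8 is optimal.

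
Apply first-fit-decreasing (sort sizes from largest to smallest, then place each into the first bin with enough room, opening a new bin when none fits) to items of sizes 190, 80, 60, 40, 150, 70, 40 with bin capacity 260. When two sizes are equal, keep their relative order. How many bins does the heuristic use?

Sorted descending: 190, 150, 80, 70, 60, 40, 40.
  190 → bin 1 (new)  [load 190/260]
  150 → bin 2 (new)  [load 150/260]
  80 → bin 2  [load 230/260]
  70 → bin 1  [load 260/260]
  60 → bin 3 (new)  [load 60/260]
  40 → bin 3  [load 100/260]
  40 → bin 3  [load 140/260]
3 bins opened.

3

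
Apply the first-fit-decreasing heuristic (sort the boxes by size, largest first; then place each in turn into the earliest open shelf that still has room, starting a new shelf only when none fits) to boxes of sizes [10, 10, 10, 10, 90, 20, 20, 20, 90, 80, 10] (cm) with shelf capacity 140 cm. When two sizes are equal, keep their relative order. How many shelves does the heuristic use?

Sorted descending: 90, 90, 80, 20, 20, 20, 10, 10, 10, 10, 10.
  90 → shelf 1 (new)  [load 90/140]
  90 → shelf 2 (new)  [load 90/140]
  80 → shelf 3 (new)  [load 80/140]
  20 → shelf 1  [load 110/140]
  20 → shelf 1  [load 130/140]
  20 → shelf 2  [load 110/140]
  10 → shelf 1  [load 140/140]
  10 → shelf 2  [load 120/140]
  10 → shelf 2  [load 130/140]
  10 → shelf 2  [load 140/140]
  10 → shelf 3  [load 90/140]
3 shelves opened.

3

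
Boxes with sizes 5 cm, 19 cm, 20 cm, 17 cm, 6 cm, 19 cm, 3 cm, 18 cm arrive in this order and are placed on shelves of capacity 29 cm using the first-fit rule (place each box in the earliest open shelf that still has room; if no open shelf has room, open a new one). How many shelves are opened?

  5 → shelf 1 (new)  [load 5/29]
  19 → shelf 1  [load 24/29]
  20 → shelf 2 (new)  [load 20/29]
  17 → shelf 3 (new)  [load 17/29]
  6 → shelf 2  [load 26/29]
  19 → shelf 4 (new)  [load 19/29]
  3 → shelf 1  [load 27/29]
  18 → shelf 5 (new)  [load 18/29]
5 shelves opened.

5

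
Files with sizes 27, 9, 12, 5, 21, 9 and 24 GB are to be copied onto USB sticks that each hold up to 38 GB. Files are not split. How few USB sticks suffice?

3

Total = 27 + 24 + 21 + 12 + 9 + 9 + 5 = 107 GB.
Lower bound: ⌈107/38⌉ = 3 USB sticks.
A packing using 3 USB sticks:
  USB stick 1: 27 + 9 = 36
  USB stick 2: 24 + 12 = 36
  USB stick 3: 21 + 9 + 5 = 35
This matches the lower bound, so 3 is optimal.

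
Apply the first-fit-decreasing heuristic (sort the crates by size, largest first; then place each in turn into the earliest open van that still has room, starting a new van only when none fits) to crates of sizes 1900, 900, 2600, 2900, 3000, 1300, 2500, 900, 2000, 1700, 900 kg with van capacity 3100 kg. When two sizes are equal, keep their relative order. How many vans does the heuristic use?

Sorted descending: 3000, 2900, 2600, 2500, 2000, 1900, 1700, 1300, 900, 900, 900.
  3000 → van 1 (new)  [load 3000/3100]
  2900 → van 2 (new)  [load 2900/3100]
  2600 → van 3 (new)  [load 2600/3100]
  2500 → van 4 (new)  [load 2500/3100]
  2000 → van 5 (new)  [load 2000/3100]
  1900 → van 6 (new)  [load 1900/3100]
  1700 → van 7 (new)  [load 1700/3100]
  1300 → van 7  [load 3000/3100]
  900 → van 5  [load 2900/3100]
  900 → van 6  [load 2800/3100]
  900 → van 8 (new)  [load 900/3100]
8 vans opened.

8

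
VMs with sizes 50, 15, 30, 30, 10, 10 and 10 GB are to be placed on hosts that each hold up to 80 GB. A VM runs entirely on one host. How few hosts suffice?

Total = 50 + 30 + 30 + 15 + 10 + 10 + 10 = 155 GB.
Lower bound: ⌈155/80⌉ = 2 hosts.
A packing using 2 hosts:
  host 1: 50 + 30 = 80
  host 2: 30 + 15 + 10 + 10 + 10 = 75
This matches the lower bound, so 2 is optimal.

2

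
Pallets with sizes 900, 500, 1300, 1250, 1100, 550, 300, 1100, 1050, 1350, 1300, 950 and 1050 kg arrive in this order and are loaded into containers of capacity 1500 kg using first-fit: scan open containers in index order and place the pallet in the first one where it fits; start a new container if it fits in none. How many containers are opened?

10

  900 → container 1 (new)  [load 900/1500]
  500 → container 1  [load 1400/1500]
  1300 → container 2 (new)  [load 1300/1500]
  1250 → container 3 (new)  [load 1250/1500]
  1100 → container 4 (new)  [load 1100/1500]
  550 → container 5 (new)  [load 550/1500]
  300 → container 4  [load 1400/1500]
  1100 → container 6 (new)  [load 1100/1500]
  1050 → container 7 (new)  [load 1050/1500]
  1350 → container 8 (new)  [load 1350/1500]
  1300 → container 9 (new)  [load 1300/1500]
  950 → container 5  [load 1500/1500]
  1050 → container 10 (new)  [load 1050/1500]
10 containers opened.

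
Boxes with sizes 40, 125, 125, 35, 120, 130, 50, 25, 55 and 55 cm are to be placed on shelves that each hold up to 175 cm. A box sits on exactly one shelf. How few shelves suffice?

5

Total = 130 + 125 + 125 + 120 + 55 + 55 + 50 + 40 + 35 + 25 = 760 cm.
Lower bound: ⌈760/175⌉ = 5 shelves.
A packing using 5 shelves:
  shelf 1: 130 + 40 = 170
  shelf 2: 125 + 50 = 175
  shelf 3: 125 + 35 = 160
  shelf 4: 120 + 55 = 175
  shelf 5: 55 + 25 = 80
This matches the lower bound, so 5 is optimal.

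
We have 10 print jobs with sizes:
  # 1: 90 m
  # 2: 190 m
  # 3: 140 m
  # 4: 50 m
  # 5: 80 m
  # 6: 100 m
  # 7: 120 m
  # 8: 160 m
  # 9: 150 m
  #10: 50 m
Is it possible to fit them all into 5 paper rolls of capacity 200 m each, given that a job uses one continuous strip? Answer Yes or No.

Total = 1130 m; ⌈1130/200⌉ = 6.
At least 6 paper rolls are required, but only 5 are allowed.

No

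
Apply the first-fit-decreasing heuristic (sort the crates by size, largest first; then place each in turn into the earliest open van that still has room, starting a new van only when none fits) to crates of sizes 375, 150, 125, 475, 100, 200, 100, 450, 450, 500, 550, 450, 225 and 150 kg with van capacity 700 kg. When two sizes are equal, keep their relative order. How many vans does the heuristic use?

Sorted descending: 550, 500, 475, 450, 450, 450, 375, 225, 200, 150, 150, 125, 100, 100.
  550 → van 1 (new)  [load 550/700]
  500 → van 2 (new)  [load 500/700]
  475 → van 3 (new)  [load 475/700]
  450 → van 4 (new)  [load 450/700]
  450 → van 5 (new)  [load 450/700]
  450 → van 6 (new)  [load 450/700]
  375 → van 7 (new)  [load 375/700]
  225 → van 3  [load 700/700]
  200 → van 2  [load 700/700]
  150 → van 1  [load 700/700]
  150 → van 4  [load 600/700]
  125 → van 5  [load 575/700]
  100 → van 4  [load 700/700]
  100 → van 5  [load 675/700]
7 vans opened.

7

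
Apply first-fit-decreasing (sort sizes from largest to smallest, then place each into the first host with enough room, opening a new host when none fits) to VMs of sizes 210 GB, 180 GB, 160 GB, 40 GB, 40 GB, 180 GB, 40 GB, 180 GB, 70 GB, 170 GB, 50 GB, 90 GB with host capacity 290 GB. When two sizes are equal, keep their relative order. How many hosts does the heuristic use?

6

Sorted descending: 210, 180, 180, 180, 170, 160, 90, 70, 50, 40, 40, 40.
  210 → host 1 (new)  [load 210/290]
  180 → host 2 (new)  [load 180/290]
  180 → host 3 (new)  [load 180/290]
  180 → host 4 (new)  [load 180/290]
  170 → host 5 (new)  [load 170/290]
  160 → host 6 (new)  [load 160/290]
  90 → host 2  [load 270/290]
  70 → host 1  [load 280/290]
  50 → host 3  [load 230/290]
  40 → host 3  [load 270/290]
  40 → host 4  [load 220/290]
  40 → host 4  [load 260/290]
6 hosts opened.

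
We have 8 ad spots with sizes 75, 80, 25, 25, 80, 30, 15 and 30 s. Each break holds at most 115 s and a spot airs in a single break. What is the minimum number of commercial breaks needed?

4

Total = 80 + 80 + 75 + 30 + 30 + 25 + 25 + 15 = 360 s.
Lower bound: ⌈360/115⌉ = 4 commercial breaks.
A packing using 4 commercial breaks:
  break 1: 80 + 30 = 110
  break 2: 80 + 30 = 110
  break 3: 75 + 25 + 15 = 115
  break 4: 25 = 25
This matches the lower bound, so 4 is optimal.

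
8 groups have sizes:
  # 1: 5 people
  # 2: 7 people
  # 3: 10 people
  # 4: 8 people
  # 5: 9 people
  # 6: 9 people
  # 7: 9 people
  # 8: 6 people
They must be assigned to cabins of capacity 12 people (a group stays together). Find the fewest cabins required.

Total = 10 + 9 + 9 + 9 + 8 + 7 + 6 + 5 = 63 people.
Lower bound: ⌈63/12⌉ = 6 cabins.
A packing using 7 cabins:
  cabin 1: 10 = 10
  cabin 2: 9 = 9
  cabin 3: 9 = 9
  cabin 4: 9 = 9
  cabin 5: 8 = 8
  cabin 6: 7 + 5 = 12
  cabin 7: 6 = 6
No arrangement into 6 cabins stays within capacity, so 7 is optimal.

7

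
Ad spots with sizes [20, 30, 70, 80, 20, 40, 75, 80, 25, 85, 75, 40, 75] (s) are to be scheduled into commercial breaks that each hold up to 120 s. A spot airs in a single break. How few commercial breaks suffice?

7

Total = 85 + 80 + 80 + 75 + 75 + 75 + 70 + 40 + 40 + 30 + 25 + 20 + 20 = 715 s.
Lower bound: ⌈715/120⌉ = 6 commercial breaks.
Also, 7 ad spots each exceed 60 s, and no two of those can share a break, so at least 7 commercial breaks are needed.
A packing using 7 commercial breaks:
  break 1: 85 + 30 = 115
  break 2: 80 + 40 = 120
  break 3: 80 + 40 = 120
  break 4: 75 + 25 + 20 = 120
  break 5: 75 + 20 = 95
  break 6: 75 = 75
  break 7: 70 = 70
This matches the lower bound, so 7 is optimal.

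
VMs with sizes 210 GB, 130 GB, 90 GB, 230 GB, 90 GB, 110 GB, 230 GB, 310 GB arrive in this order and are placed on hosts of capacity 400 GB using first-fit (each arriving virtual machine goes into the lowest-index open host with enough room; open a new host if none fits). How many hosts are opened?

  210 → host 1 (new)  [load 210/400]
  130 → host 1  [load 340/400]
  90 → host 2 (new)  [load 90/400]
  230 → host 2  [load 320/400]
  90 → host 3 (new)  [load 90/400]
  110 → host 3  [load 200/400]
  230 → host 4 (new)  [load 230/400]
  310 → host 5 (new)  [load 310/400]
5 hosts opened.

5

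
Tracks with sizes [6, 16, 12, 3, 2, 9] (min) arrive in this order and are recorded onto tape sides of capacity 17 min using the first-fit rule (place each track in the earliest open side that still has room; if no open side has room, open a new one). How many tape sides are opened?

  6 → side 1 (new)  [load 6/17]
  16 → side 2 (new)  [load 16/17]
  12 → side 3 (new)  [load 12/17]
  3 → side 1  [load 9/17]
  2 → side 1  [load 11/17]
  9 → side 4 (new)  [load 9/17]
4 tape sides opened.

4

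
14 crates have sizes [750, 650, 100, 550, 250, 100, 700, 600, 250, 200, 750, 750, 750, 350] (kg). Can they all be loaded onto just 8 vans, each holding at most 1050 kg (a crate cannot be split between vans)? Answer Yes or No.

A valid assignment using 8 vans:
  van 1: 750 + 250 = 1000
  van 2: 750 + 250 = 1000
  van 3: 750 + 200 + 100 = 1050
  van 4: 750 + 100 = 850
  van 5: 700 + 350 = 1050
  van 6: 650 = 650
  van 7: 600 = 600
  van 8: 550 = 550
Every load is within 1050 kg, so 8 vans suffice.

Yes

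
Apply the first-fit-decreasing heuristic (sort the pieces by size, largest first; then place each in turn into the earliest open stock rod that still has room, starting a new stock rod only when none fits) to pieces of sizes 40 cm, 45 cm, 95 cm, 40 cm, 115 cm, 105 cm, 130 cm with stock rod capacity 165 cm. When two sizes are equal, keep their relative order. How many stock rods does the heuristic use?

Sorted descending: 130, 115, 105, 95, 45, 40, 40.
  130 → stock rod 1 (new)  [load 130/165]
  115 → stock rod 2 (new)  [load 115/165]
  105 → stock rod 3 (new)  [load 105/165]
  95 → stock rod 4 (new)  [load 95/165]
  45 → stock rod 2  [load 160/165]
  40 → stock rod 3  [load 145/165]
  40 → stock rod 4  [load 135/165]
4 stock rods opened.

4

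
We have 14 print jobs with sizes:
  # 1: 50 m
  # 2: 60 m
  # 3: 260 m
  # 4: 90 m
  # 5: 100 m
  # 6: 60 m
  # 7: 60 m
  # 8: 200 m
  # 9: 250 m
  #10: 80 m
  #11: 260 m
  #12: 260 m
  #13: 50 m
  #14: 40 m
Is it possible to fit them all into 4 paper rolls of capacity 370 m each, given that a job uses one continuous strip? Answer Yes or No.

No

Total = 1820 m; ⌈1820/370⌉ = 5.
At least 5 paper rolls are required, but only 4 are allowed.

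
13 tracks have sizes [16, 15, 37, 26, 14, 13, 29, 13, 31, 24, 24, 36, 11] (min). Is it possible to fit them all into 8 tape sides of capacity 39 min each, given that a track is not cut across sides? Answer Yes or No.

No

Total = 289 min; ⌈289/39⌉ = 8.
The bound of 8 does not rule out 8, but exhaustive search shows no assignment into 8 tape sides of capacity 39 min exists — the minimum is 9.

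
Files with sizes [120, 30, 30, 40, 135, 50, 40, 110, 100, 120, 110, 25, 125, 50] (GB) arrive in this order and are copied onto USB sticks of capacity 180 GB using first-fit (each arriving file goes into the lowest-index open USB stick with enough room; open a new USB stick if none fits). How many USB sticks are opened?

8

  120 → USB stick 1 (new)  [load 120/180]
  30 → USB stick 1  [load 150/180]
  30 → USB stick 1  [load 180/180]
  40 → USB stick 2 (new)  [load 40/180]
  135 → USB stick 2  [load 175/180]
  50 → USB stick 3 (new)  [load 50/180]
  40 → USB stick 3  [load 90/180]
  110 → USB stick 4 (new)  [load 110/180]
  100 → USB stick 5 (new)  [load 100/180]
  120 → USB stick 6 (new)  [load 120/180]
  110 → USB stick 7 (new)  [load 110/180]
  25 → USB stick 3  [load 115/180]
  125 → USB stick 8 (new)  [load 125/180]
  50 → USB stick 3  [load 165/180]
8 USB sticks opened.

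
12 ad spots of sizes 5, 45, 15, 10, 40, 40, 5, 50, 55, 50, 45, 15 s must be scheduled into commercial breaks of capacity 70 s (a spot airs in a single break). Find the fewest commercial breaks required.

7

Total = 55 + 50 + 50 + 45 + 45 + 40 + 40 + 15 + 15 + 10 + 5 + 5 = 375 s.
Lower bound: ⌈375/70⌉ = 6 commercial breaks.
Also, 7 ad spots each exceed 35 s, and no two of those can share a break, so at least 7 commercial breaks are needed.
A packing using 7 commercial breaks:
  break 1: 55 + 15 = 70
  break 2: 50 + 15 + 5 = 70
  break 3: 50 + 10 + 5 = 65
  break 4: 45 = 45
  break 5: 45 = 45
  break 6: 40 = 40
  break 7: 40 = 40
This matches the lower bound, so 7 is optimal.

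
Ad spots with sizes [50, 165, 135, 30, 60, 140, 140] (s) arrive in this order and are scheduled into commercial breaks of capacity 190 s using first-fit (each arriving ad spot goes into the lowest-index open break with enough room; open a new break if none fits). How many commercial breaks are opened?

5

  50 → break 1 (new)  [load 50/190]
  165 → break 2 (new)  [load 165/190]
  135 → break 1  [load 185/190]
  30 → break 3 (new)  [load 30/190]
  60 → break 3  [load 90/190]
  140 → break 4 (new)  [load 140/190]
  140 → break 5 (new)  [load 140/190]
5 commercial breaks opened.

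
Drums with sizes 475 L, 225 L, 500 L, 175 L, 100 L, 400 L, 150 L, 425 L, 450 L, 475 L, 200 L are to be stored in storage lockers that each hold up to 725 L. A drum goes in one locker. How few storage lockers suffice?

Total = 500 + 475 + 475 + 450 + 425 + 400 + 225 + 200 + 175 + 150 + 100 = 3575 L.
Lower bound: ⌈3575/725⌉ = 5 storage lockers.
Also, 6 drums each exceed 725/2 L, and no two of those can share a locker, so at least 6 storage lockers are needed.
A packing using 6 storage lockers:
  locker 1: 500 + 225 = 725
  locker 2: 475 + 200 = 675
  locker 3: 475 + 175 = 650
  locker 4: 450 + 150 + 100 = 700
  locker 5: 425 = 425
  locker 6: 400 = 400
This matches the lower bound, so 6 is optimal.

6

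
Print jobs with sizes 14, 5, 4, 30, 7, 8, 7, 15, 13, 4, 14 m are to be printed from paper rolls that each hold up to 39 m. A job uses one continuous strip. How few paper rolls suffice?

Total = 30 + 15 + 14 + 14 + 13 + 8 + 7 + 7 + 5 + 4 + 4 = 121 m.
Lower bound: ⌈121/39⌉ = 4 paper rolls.
A packing using 4 paper rolls:
  roll 1: 30 + 8 = 38
  roll 2: 15 + 14 + 7 = 36
  roll 3: 14 + 13 + 7 + 5 = 39
  roll 4: 4 + 4 = 8
This matches the lower bound, so 4 is optimal.

4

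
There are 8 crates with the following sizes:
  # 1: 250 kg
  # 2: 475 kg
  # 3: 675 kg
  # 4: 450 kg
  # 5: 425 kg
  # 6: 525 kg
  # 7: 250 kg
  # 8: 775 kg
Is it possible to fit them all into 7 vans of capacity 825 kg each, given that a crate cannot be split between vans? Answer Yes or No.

A valid assignment using 6 vans:
  van 1: 775 = 775
  van 2: 675 = 675
  van 3: 525 + 250 = 775
  van 4: 475 + 250 = 725
  van 5: 450 = 450
  van 6: 425 = 425
That uses only 6 ≤ 7, so 7 vans are enough.

Yes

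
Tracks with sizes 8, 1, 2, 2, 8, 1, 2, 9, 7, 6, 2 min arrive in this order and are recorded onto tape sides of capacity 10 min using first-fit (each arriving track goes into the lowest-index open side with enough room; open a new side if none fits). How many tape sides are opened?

6

  8 → side 1 (new)  [load 8/10]
  1 → side 1  [load 9/10]
  2 → side 2 (new)  [load 2/10]
  2 → side 2  [load 4/10]
  8 → side 3 (new)  [load 8/10]
  1 → side 1  [load 10/10]
  2 → side 2  [load 6/10]
  9 → side 4 (new)  [load 9/10]
  7 → side 5 (new)  [load 7/10]
  6 → side 6 (new)  [load 6/10]
  2 → side 2  [load 8/10]
6 tape sides opened.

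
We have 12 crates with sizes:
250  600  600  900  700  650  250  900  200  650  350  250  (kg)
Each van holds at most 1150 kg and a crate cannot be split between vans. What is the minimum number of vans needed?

7

Total = 900 + 900 + 700 + 650 + 650 + 600 + 600 + 350 + 250 + 250 + 250 + 200 = 6300 kg.
Lower bound: ⌈6300/1150⌉ = 6 vans.
Also, 7 crates each exceed 575 kg, and no two of those can share a van, so at least 7 vans are needed.
A packing using 7 vans:
  van 1: 900 + 250 = 1150
  van 2: 900 + 250 = 1150
  van 3: 700 + 350 = 1050
  van 4: 650 + 250 + 200 = 1100
  van 5: 650 = 650
  van 6: 600 = 600
  van 7: 600 = 600
This matches the lower bound, so 7 is optimal.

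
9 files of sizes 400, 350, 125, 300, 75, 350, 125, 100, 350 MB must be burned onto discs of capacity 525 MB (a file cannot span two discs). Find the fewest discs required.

5

Total = 400 + 350 + 350 + 350 + 300 + 125 + 125 + 100 + 75 = 2175 MB.
Lower bound: ⌈2175/525⌉ = 5 discs.
A packing using 5 discs:
  disc 1: 400 + 125 = 525
  disc 2: 350 + 125 = 475
  disc 3: 350 + 100 + 75 = 525
  disc 4: 350 = 350
  disc 5: 300 = 300
This matches the lower bound, so 5 is optimal.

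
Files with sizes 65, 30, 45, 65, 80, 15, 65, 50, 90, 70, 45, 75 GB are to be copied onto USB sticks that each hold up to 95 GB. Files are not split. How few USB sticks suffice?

9

Total = 90 + 80 + 75 + 70 + 65 + 65 + 65 + 50 + 45 + 45 + 30 + 15 = 695 GB.
Lower bound: ⌈695/95⌉ = 8 USB sticks.
A packing using 9 USB sticks:
  USB stick 1: 90 = 90
  USB stick 2: 80 + 15 = 95
  USB stick 3: 75 = 75
  USB stick 4: 70 = 70
  USB stick 5: 65 + 30 = 95
  USB stick 6: 65 = 65
  USB stick 7: 65 = 65
  USB stick 8: 50 + 45 = 95
  USB stick 9: 45 = 45
No arrangement into 8 USB sticks stays within capacity, so 9 is optimal.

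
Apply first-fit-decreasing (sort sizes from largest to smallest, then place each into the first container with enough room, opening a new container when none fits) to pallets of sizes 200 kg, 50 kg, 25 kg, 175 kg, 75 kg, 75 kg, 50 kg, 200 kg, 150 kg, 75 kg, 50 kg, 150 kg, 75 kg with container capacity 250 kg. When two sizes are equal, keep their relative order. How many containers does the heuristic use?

Sorted descending: 200, 200, 175, 150, 150, 75, 75, 75, 75, 50, 50, 50, 25.
  200 → container 1 (new)  [load 200/250]
  200 → container 2 (new)  [load 200/250]
  175 → container 3 (new)  [load 175/250]
  150 → container 4 (new)  [load 150/250]
  150 → container 5 (new)  [load 150/250]
  75 → container 3  [load 250/250]
  75 → container 4  [load 225/250]
  75 → container 5  [load 225/250]
  75 → container 6 (new)  [load 75/250]
  50 → container 1  [load 250/250]
  50 → container 2  [load 250/250]
  50 → container 6  [load 125/250]
  25 → container 4  [load 250/250]
6 containers opened.

6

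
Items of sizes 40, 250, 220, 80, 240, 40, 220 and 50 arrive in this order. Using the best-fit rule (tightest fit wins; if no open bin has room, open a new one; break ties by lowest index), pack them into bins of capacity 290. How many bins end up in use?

  40 → bin 1 (new)  [load 40/290]
  250 → bin 1  [load 290/290]
  220 → bin 2 (new)  [load 220/290]
  80 → bin 3 (new)  [load 80/290]
  240 → bin 4 (new)  [load 240/290]
  40 → bin 4  [load 280/290]
  220 → bin 5 (new)  [load 220/290]
  50 → bin 2  [load 270/290]
5 bins opened.

5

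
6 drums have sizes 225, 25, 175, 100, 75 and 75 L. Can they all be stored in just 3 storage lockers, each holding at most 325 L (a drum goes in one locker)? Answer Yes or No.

A valid assignment using 3 storage lockers:
  locker 1: 225 + 100 = 325
  locker 2: 175 + 75 + 75 = 325
  locker 3: 25 = 25
Every load is within 325 L, so 3 storage lockers suffice.

Yes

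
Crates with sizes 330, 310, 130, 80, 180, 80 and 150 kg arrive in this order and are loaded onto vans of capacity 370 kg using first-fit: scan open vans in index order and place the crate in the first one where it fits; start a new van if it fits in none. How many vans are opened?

4

  330 → van 1 (new)  [load 330/370]
  310 → van 2 (new)  [load 310/370]
  130 → van 3 (new)  [load 130/370]
  80 → van 3  [load 210/370]
  180 → van 4 (new)  [load 180/370]
  80 → van 3  [load 290/370]
  150 → van 4  [load 330/370]
4 vans opened.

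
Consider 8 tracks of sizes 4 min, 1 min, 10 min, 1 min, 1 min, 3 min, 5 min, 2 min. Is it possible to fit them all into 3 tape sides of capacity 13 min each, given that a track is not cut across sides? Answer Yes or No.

Yes

A valid assignment using 3 tape sides:
  side 1: 10 + 3 = 13
  side 2: 5 + 4 + 2 + 1 + 1 = 13
  side 3: 1 = 1
Every load is within 13 min, so 3 tape sides suffice.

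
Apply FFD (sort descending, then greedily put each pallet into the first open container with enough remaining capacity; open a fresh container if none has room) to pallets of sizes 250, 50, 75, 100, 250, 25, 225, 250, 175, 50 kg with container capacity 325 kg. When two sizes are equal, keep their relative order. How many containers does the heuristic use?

Sorted descending: 250, 250, 250, 225, 175, 100, 75, 50, 50, 25.
  250 → container 1 (new)  [load 250/325]
  250 → container 2 (new)  [load 250/325]
  250 → container 3 (new)  [load 250/325]
  225 → container 4 (new)  [load 225/325]
  175 → container 5 (new)  [load 175/325]
  100 → container 4  [load 325/325]
  75 → container 1  [load 325/325]
  50 → container 2  [load 300/325]
  50 → container 3  [load 300/325]
  25 → container 2  [load 325/325]
5 containers opened.

5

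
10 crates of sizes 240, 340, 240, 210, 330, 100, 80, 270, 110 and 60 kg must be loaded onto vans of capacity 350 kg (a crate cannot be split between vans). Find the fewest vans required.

Total = 340 + 330 + 270 + 240 + 240 + 210 + 110 + 100 + 80 + 60 = 1980 kg.
Lower bound: ⌈1980/350⌉ = 6 vans.
A packing using 6 vans:
  van 1: 340 = 340
  van 2: 330 = 330
  van 3: 270 + 80 = 350
  van 4: 240 + 110 = 350
  van 5: 240 + 100 = 340
  van 6: 210 + 60 = 270
This matches the lower bound, so 6 is optimal.

6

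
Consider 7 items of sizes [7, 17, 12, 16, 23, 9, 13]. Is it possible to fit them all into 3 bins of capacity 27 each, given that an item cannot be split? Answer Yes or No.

Total = 97; ⌈97/27⌉ = 4.
At least 4 bins are required, but only 3 are allowed.

No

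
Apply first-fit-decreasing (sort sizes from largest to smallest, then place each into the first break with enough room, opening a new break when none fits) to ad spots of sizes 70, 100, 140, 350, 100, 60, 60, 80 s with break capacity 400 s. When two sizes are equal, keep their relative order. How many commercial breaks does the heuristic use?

Sorted descending: 350, 140, 100, 100, 80, 70, 60, 60.
  350 → break 1 (new)  [load 350/400]
  140 → break 2 (new)  [load 140/400]
  100 → break 2  [load 240/400]
  100 → break 2  [load 340/400]
  80 → break 3 (new)  [load 80/400]
  70 → break 3  [load 150/400]
  60 → break 2  [load 400/400]
  60 → break 3  [load 210/400]
3 commercial breaks opened.

3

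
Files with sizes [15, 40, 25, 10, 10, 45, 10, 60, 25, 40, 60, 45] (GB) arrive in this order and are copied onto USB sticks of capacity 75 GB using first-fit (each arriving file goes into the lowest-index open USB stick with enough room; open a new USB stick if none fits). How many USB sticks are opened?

6

  15 → USB stick 1 (new)  [load 15/75]
  40 → USB stick 1  [load 55/75]
  25 → USB stick 2 (new)  [load 25/75]
  10 → USB stick 1  [load 65/75]
  10 → USB stick 1  [load 75/75]
  45 → USB stick 2  [load 70/75]
  10 → USB stick 3 (new)  [load 10/75]
  60 → USB stick 3  [load 70/75]
  25 → USB stick 4 (new)  [load 25/75]
  40 → USB stick 4  [load 65/75]
  60 → USB stick 5 (new)  [load 60/75]
  45 → USB stick 6 (new)  [load 45/75]
6 USB sticks opened.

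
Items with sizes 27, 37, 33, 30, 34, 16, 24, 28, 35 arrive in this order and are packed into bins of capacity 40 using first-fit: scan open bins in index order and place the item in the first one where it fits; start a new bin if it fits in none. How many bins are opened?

  27 → bin 1 (new)  [load 27/40]
  37 → bin 2 (new)  [load 37/40]
  33 → bin 3 (new)  [load 33/40]
  30 → bin 4 (new)  [load 30/40]
  34 → bin 5 (new)  [load 34/40]
  16 → bin 6 (new)  [load 16/40]
  24 → bin 6  [load 40/40]
  28 → bin 7 (new)  [load 28/40]
  35 → bin 8 (new)  [load 35/40]
8 bins opened.

8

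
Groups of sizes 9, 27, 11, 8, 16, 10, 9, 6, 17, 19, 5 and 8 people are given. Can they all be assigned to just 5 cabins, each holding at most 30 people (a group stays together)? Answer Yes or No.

Yes

A valid assignment using 5 cabins:
  cabin 1: 27 = 27
  cabin 2: 19 + 11 = 30
  cabin 3: 17 + 8 + 5 = 30
  cabin 4: 16 + 8 + 6 = 30
  cabin 5: 10 + 9 + 9 = 28
Every load is within 30 people, so 5 cabins suffice.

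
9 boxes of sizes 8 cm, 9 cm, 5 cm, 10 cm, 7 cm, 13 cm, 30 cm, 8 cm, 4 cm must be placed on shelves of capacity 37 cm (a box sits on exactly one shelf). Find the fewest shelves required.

3

Total = 30 + 13 + 10 + 9 + 8 + 8 + 7 + 5 + 4 = 94 cm.
Lower bound: ⌈94/37⌉ = 3 shelves.
A packing using 3 shelves:
  shelf 1: 30 + 7 = 37
  shelf 2: 13 + 10 + 9 + 5 = 37
  shelf 3: 8 + 8 + 4 = 20
This matches the lower bound, so 3 is optimal.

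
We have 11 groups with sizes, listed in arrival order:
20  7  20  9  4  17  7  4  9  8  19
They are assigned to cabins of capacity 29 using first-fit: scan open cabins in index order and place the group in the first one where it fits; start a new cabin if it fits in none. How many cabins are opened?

  20 → cabin 1 (new)  [load 20/29]
  7 → cabin 1  [load 27/29]
  20 → cabin 2 (new)  [load 20/29]
  9 → cabin 2  [load 29/29]
  4 → cabin 3 (new)  [load 4/29]
  17 → cabin 3  [load 21/29]
  7 → cabin 3  [load 28/29]
  4 → cabin 4 (new)  [load 4/29]
  9 → cabin 4  [load 13/29]
  8 → cabin 4  [load 21/29]
  19 → cabin 5 (new)  [load 19/29]
5 cabins opened.

5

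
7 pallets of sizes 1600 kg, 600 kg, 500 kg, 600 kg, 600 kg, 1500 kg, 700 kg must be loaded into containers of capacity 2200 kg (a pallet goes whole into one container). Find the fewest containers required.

Total = 1600 + 1500 + 700 + 600 + 600 + 600 + 500 = 6100 kg.
Lower bound: ⌈6100/2200⌉ = 3 containers.
A packing using 3 containers:
  container 1: 1600 + 600 = 2200
  container 2: 1500 + 700 = 2200
  container 3: 600 + 600 + 500 = 1700
This matches the lower bound, so 3 is optimal.

3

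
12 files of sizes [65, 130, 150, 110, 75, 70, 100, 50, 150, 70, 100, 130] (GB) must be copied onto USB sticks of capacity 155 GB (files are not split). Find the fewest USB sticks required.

Total = 150 + 150 + 130 + 130 + 110 + 100 + 100 + 75 + 70 + 70 + 65 + 50 = 1200 GB.
Lower bound: ⌈1200/155⌉ = 8 USB sticks.
A packing using 9 USB sticks:
  USB stick 1: 150 = 150
  USB stick 2: 150 = 150
  USB stick 3: 130 = 130
  USB stick 4: 130 = 130
  USB stick 5: 110 = 110
  USB stick 6: 100 + 50 = 150
  USB stick 7: 100 = 100
  USB stick 8: 75 + 70 = 145
  USB stick 9: 70 + 65 = 135
No arrangement into 8 USB sticks stays within capacity, so 9 is optimal.

9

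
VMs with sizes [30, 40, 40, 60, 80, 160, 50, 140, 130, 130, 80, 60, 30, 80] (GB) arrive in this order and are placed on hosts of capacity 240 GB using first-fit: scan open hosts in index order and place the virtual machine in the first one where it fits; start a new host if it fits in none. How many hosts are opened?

5

  30 → host 1 (new)  [load 30/240]
  40 → host 1  [load 70/240]
  40 → host 1  [load 110/240]
  60 → host 1  [load 170/240]
  80 → host 2 (new)  [load 80/240]
  160 → host 2  [load 240/240]
  50 → host 1  [load 220/240]
  140 → host 3 (new)  [load 140/240]
  130 → host 4 (new)  [load 130/240]
  130 → host 5 (new)  [load 130/240]
  80 → host 3  [load 220/240]
  60 → host 4  [load 190/240]
  30 → host 4  [load 220/240]
  80 → host 5  [load 210/240]
5 hosts opened.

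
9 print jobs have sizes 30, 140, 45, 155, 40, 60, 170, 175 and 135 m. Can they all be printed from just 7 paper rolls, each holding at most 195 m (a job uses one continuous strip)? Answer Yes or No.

A valid assignment using 6 paper rolls:
  roll 1: 175 = 175
  roll 2: 170 = 170
  roll 3: 155 + 40 = 195
  roll 4: 140 + 45 = 185
  roll 5: 135 + 60 = 195
  roll 6: 30 = 30
That uses only 6 ≤ 7, so 7 paper rolls are enough.

Yes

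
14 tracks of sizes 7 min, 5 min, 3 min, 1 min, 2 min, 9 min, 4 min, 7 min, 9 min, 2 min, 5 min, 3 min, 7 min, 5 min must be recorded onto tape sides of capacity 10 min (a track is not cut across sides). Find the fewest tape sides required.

Total = 9 + 9 + 7 + 7 + 7 + 5 + 5 + 5 + 4 + 3 + 3 + 2 + 2 + 1 = 69 min.
Lower bound: ⌈69/10⌉ = 7 tape sides.
A packing using 8 tape sides:
  side 1: 9 + 1 = 10
  side 2: 9 = 9
  side 3: 7 + 3 = 10
  side 4: 7 + 3 = 10
  side 5: 7 + 2 = 9
  side 6: 5 + 5 = 10
  side 7: 5 + 4 = 9
  side 8: 2 = 2
No arrangement into 7 tape sides stays within capacity, so 8 is optimal.

8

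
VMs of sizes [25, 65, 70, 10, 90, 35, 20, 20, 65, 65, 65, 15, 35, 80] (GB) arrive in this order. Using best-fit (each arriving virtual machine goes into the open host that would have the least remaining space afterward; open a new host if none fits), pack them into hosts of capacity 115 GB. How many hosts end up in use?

  25 → host 1 (new)  [load 25/115]
  65 → host 1  [load 90/115]
  70 → host 2 (new)  [load 70/115]
  10 → host 1  [load 100/115]
  90 → host 3 (new)  [load 90/115]
  35 → host 2  [load 105/115]
  20 → host 3  [load 110/115]
  20 → host 4 (new)  [load 20/115]
  65 → host 4  [load 85/115]
  65 → host 5 (new)  [load 65/115]
  65 → host 6 (new)  [load 65/115]
  15 → host 1  [load 115/115]
  35 → host 5  [load 100/115]
  80 → host 7 (new)  [load 80/115]
7 hosts opened.

7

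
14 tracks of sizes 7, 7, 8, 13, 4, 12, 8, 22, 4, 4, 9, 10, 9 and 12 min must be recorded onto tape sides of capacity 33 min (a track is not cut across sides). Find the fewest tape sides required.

4

Total = 22 + 13 + 12 + 12 + 10 + 9 + 9 + 8 + 8 + 7 + 7 + 4 + 4 + 4 = 129 min.
Lower bound: ⌈129/33⌉ = 4 tape sides.
A packing using 4 tape sides:
  side 1: 22 + 10 = 32
  side 2: 13 + 12 + 8 = 33
  side 3: 12 + 9 + 8 + 4 = 33
  side 4: 9 + 7 + 7 + 4 + 4 = 31
This matches the lower bound, so 4 is optimal.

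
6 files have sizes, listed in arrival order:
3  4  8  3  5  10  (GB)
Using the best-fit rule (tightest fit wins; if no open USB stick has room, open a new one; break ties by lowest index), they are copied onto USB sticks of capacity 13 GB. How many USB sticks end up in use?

3

  3 → USB stick 1 (new)  [load 3/13]
  4 → USB stick 1  [load 7/13]
  8 → USB stick 2 (new)  [load 8/13]
  3 → USB stick 2  [load 11/13]
  5 → USB stick 1  [load 12/13]
  10 → USB stick 3 (new)  [load 10/13]
3 USB sticks opened.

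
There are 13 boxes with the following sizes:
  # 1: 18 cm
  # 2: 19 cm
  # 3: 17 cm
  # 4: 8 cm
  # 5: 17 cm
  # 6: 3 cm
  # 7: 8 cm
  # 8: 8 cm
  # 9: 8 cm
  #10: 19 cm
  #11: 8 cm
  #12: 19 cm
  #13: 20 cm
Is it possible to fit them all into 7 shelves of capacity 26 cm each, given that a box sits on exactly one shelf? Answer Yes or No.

No

Total = 172 cm; ⌈172/26⌉ = 7.
The bound of 7 does not rule out 7, but exhaustive search shows no assignment into 7 shelves of capacity 26 cm exists — the minimum is 8.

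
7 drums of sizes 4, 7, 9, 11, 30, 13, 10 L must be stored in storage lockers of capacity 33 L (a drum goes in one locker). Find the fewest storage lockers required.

Total = 30 + 13 + 11 + 10 + 9 + 7 + 4 = 84 L.
Lower bound: ⌈84/33⌉ = 3 storage lockers.
A packing using 3 storage lockers:
  locker 1: 30 = 30
  locker 2: 13 + 11 + 9 = 33
  locker 3: 10 + 7 + 4 = 21
This matches the lower bound, so 3 is optimal.

3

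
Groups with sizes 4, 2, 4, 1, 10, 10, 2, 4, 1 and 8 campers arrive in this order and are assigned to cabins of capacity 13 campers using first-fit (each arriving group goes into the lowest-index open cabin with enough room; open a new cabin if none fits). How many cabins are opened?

4

  4 → cabin 1 (new)  [load 4/13]
  2 → cabin 1  [load 6/13]
  4 → cabin 1  [load 10/13]
  1 → cabin 1  [load 11/13]
  10 → cabin 2 (new)  [load 10/13]
  10 → cabin 3 (new)  [load 10/13]
  2 → cabin 1  [load 13/13]
  4 → cabin 4 (new)  [load 4/13]
  1 → cabin 2  [load 11/13]
  8 → cabin 4  [load 12/13]
4 cabins opened.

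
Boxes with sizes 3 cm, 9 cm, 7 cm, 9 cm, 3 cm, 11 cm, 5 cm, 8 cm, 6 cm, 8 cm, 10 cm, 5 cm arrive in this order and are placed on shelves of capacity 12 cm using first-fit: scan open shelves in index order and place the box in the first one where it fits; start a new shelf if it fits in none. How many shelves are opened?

  3 → shelf 1 (new)  [load 3/12]
  9 → shelf 1  [load 12/12]
  7 → shelf 2 (new)  [load 7/12]
  9 → shelf 3 (new)  [load 9/12]
  3 → shelf 2  [load 10/12]
  11 → shelf 4 (new)  [load 11/12]
  5 → shelf 5 (new)  [load 5/12]
  8 → shelf 6 (new)  [load 8/12]
  6 → shelf 5  [load 11/12]
  8 → shelf 7 (new)  [load 8/12]
  10 → shelf 8 (new)  [load 10/12]
  5 → shelf 9 (new)  [load 5/12]
9 shelves opened.

9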